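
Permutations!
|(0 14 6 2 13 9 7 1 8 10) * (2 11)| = |(0 14 6 11 2 13 9 7 1 8 10)| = 11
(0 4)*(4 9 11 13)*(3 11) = (0 9 3 11 13 4) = [9, 1, 2, 11, 0, 5, 6, 7, 8, 3, 10, 13, 12, 4]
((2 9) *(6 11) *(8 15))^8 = (15)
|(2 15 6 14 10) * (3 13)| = 10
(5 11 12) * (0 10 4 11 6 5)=(0 10 4 11 12)(5 6)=[10, 1, 2, 3, 11, 6, 5, 7, 8, 9, 4, 12, 0]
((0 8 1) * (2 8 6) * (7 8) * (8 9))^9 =(0 2 9 1 6 7 8)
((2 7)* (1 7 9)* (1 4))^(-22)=((1 7 2 9 4))^(-22)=(1 9 7 4 2)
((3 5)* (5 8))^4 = ((3 8 5))^4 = (3 8 5)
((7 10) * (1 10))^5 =((1 10 7))^5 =(1 7 10)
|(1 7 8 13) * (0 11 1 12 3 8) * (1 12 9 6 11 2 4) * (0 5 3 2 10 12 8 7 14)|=|(0 10 12 2 4 1 14)(3 7 5)(6 11 8 13 9)|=105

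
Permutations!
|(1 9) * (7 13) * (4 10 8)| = 6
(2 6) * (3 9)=(2 6)(3 9)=[0, 1, 6, 9, 4, 5, 2, 7, 8, 3]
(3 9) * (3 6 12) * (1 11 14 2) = (1 11 14 2)(3 9 6 12) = [0, 11, 1, 9, 4, 5, 12, 7, 8, 6, 10, 14, 3, 13, 2]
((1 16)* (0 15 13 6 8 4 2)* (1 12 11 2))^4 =((0 15 13 6 8 4 1 16 12 11 2))^4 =(0 8 12 15 4 11 13 1 2 6 16)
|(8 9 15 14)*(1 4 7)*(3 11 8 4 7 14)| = |(1 7)(3 11 8 9 15)(4 14)| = 10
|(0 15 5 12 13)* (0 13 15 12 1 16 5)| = |(0 12 15)(1 16 5)| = 3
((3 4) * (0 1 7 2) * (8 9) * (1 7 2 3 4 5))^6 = ((0 7 3 5 1 2)(8 9))^6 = (9)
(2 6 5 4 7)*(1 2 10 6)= (1 2)(4 7 10 6 5)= [0, 2, 1, 3, 7, 4, 5, 10, 8, 9, 6]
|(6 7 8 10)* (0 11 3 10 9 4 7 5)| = 12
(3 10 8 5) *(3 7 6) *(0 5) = (0 5 7 6 3 10 8) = [5, 1, 2, 10, 4, 7, 3, 6, 0, 9, 8]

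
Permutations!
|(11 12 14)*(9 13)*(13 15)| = 3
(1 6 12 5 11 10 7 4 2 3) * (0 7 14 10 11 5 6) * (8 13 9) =(0 7 4 2 3 1)(6 12)(8 13 9)(10 14) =[7, 0, 3, 1, 2, 5, 12, 4, 13, 8, 14, 11, 6, 9, 10]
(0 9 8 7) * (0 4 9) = (4 9 8 7) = [0, 1, 2, 3, 9, 5, 6, 4, 7, 8]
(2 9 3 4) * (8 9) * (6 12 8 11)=[0, 1, 11, 4, 2, 5, 12, 7, 9, 3, 10, 6, 8]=(2 11 6 12 8 9 3 4)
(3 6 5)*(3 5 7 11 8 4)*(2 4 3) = [0, 1, 4, 6, 2, 5, 7, 11, 3, 9, 10, 8] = (2 4)(3 6 7 11 8)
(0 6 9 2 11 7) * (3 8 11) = (0 6 9 2 3 8 11 7) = [6, 1, 3, 8, 4, 5, 9, 0, 11, 2, 10, 7]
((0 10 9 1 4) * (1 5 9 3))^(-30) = ((0 10 3 1 4)(5 9))^(-30) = (10)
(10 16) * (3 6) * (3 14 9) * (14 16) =(3 6 16 10 14 9) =[0, 1, 2, 6, 4, 5, 16, 7, 8, 3, 14, 11, 12, 13, 9, 15, 10]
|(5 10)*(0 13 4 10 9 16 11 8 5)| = 20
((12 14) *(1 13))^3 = ((1 13)(12 14))^3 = (1 13)(12 14)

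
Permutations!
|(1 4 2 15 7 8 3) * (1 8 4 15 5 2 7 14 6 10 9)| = |(1 15 14 6 10 9)(2 5)(3 8)(4 7)| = 6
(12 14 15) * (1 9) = (1 9)(12 14 15) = [0, 9, 2, 3, 4, 5, 6, 7, 8, 1, 10, 11, 14, 13, 15, 12]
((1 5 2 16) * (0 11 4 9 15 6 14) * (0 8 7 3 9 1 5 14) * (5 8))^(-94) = (0 14 8 15 4 2 3)(1 16 9 11 5 7 6)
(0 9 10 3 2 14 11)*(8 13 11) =(0 9 10 3 2 14 8 13 11) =[9, 1, 14, 2, 4, 5, 6, 7, 13, 10, 3, 0, 12, 11, 8]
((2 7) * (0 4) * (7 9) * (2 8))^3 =(0 4)(2 8 7 9)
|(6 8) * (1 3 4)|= 6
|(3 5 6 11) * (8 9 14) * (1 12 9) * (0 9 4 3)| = 11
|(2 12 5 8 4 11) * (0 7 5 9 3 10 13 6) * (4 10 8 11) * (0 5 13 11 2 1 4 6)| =|(0 7 13)(1 4 6 5 2 12 9 3 8 10 11)| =33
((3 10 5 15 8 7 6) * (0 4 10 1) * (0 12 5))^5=(0 10 4)(1 7 5 3 8 12 6 15)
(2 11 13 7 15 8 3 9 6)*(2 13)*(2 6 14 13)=(2 11 6)(3 9 14 13 7 15 8)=[0, 1, 11, 9, 4, 5, 2, 15, 3, 14, 10, 6, 12, 7, 13, 8]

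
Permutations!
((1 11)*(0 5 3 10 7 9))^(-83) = (0 5 3 10 7 9)(1 11)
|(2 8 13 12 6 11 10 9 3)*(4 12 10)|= |(2 8 13 10 9 3)(4 12 6 11)|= 12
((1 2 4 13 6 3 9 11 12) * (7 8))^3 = ((1 2 4 13 6 3 9 11 12)(7 8))^3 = (1 13 9)(2 6 11)(3 12 4)(7 8)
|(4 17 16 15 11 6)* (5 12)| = 6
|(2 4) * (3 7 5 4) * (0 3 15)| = |(0 3 7 5 4 2 15)| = 7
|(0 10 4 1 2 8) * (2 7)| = |(0 10 4 1 7 2 8)| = 7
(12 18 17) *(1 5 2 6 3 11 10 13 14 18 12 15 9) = (1 5 2 6 3 11 10 13 14 18 17 15 9) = [0, 5, 6, 11, 4, 2, 3, 7, 8, 1, 13, 10, 12, 14, 18, 9, 16, 15, 17]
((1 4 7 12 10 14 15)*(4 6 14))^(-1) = (1 15 14 6)(4 10 12 7)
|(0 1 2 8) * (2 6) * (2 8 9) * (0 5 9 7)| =|(0 1 6 8 5 9 2 7)| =8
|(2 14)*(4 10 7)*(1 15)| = 6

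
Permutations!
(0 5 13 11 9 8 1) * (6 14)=(0 5 13 11 9 8 1)(6 14)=[5, 0, 2, 3, 4, 13, 14, 7, 1, 8, 10, 9, 12, 11, 6]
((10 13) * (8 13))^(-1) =((8 13 10))^(-1) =(8 10 13)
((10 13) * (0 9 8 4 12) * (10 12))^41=(0 12 13 10 4 8 9)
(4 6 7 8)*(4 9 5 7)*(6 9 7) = [0, 1, 2, 3, 9, 6, 4, 8, 7, 5] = (4 9 5 6)(7 8)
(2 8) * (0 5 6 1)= (0 5 6 1)(2 8)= [5, 0, 8, 3, 4, 6, 1, 7, 2]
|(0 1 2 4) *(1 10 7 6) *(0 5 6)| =15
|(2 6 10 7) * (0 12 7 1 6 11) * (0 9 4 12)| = 6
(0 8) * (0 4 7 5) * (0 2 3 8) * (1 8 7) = (1 8 4)(2 3 7 5) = [0, 8, 3, 7, 1, 2, 6, 5, 4]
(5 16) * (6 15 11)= (5 16)(6 15 11)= [0, 1, 2, 3, 4, 16, 15, 7, 8, 9, 10, 6, 12, 13, 14, 11, 5]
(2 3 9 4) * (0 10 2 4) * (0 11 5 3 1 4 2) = (0 10)(1 4 2)(3 9 11 5) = [10, 4, 1, 9, 2, 3, 6, 7, 8, 11, 0, 5]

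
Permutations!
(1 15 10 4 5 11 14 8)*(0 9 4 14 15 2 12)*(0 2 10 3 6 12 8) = (0 9 4 5 11 15 3 6 12 2 8 1 10 14) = [9, 10, 8, 6, 5, 11, 12, 7, 1, 4, 14, 15, 2, 13, 0, 3]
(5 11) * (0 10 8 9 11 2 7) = (0 10 8 9 11 5 2 7) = [10, 1, 7, 3, 4, 2, 6, 0, 9, 11, 8, 5]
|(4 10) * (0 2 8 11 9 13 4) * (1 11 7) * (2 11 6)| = 30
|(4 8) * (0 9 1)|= 6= |(0 9 1)(4 8)|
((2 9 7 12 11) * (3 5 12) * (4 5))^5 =(2 5 7 11 4 9 12 3)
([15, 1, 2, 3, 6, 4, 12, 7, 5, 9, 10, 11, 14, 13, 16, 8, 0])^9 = (16)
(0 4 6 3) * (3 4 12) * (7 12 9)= [9, 1, 2, 0, 6, 5, 4, 12, 8, 7, 10, 11, 3]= (0 9 7 12 3)(4 6)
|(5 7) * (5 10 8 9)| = 5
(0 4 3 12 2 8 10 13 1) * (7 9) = [4, 0, 8, 12, 3, 5, 6, 9, 10, 7, 13, 11, 2, 1] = (0 4 3 12 2 8 10 13 1)(7 9)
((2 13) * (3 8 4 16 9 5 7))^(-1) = ((2 13)(3 8 4 16 9 5 7))^(-1) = (2 13)(3 7 5 9 16 4 8)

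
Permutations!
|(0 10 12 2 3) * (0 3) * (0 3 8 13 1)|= 8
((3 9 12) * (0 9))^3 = (0 3 12 9)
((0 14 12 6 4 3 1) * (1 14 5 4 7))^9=(14)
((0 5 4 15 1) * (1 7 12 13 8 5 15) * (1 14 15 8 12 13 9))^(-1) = (0 1 9 12 13 7 15 14 4 5 8)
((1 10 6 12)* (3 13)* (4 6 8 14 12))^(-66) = (1 12 14 8 10)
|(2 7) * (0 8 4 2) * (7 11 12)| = |(0 8 4 2 11 12 7)| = 7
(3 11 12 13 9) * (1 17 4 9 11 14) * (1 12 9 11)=(1 17 4 11 9 3 14 12 13)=[0, 17, 2, 14, 11, 5, 6, 7, 8, 3, 10, 9, 13, 1, 12, 15, 16, 4]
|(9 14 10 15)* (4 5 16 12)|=|(4 5 16 12)(9 14 10 15)|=4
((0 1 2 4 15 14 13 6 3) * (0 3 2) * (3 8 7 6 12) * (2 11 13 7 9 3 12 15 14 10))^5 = (0 1)(2 11 4 13 14 15 7 10 6)(3 9 8)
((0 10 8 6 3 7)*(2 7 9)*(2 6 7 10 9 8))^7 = ((0 9 6 3 8 7)(2 10))^7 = (0 9 6 3 8 7)(2 10)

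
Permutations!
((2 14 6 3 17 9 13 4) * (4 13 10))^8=((2 14 6 3 17 9 10 4))^8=(17)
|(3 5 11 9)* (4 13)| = |(3 5 11 9)(4 13)| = 4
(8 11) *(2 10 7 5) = (2 10 7 5)(8 11) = [0, 1, 10, 3, 4, 2, 6, 5, 11, 9, 7, 8]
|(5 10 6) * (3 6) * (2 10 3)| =6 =|(2 10)(3 6 5)|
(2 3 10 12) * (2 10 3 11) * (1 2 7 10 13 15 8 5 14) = (1 2 11 7 10 12 13 15 8 5 14) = [0, 2, 11, 3, 4, 14, 6, 10, 5, 9, 12, 7, 13, 15, 1, 8]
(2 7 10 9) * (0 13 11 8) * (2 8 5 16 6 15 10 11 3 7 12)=(0 13 3 7 11 5 16 6 15 10 9 8)(2 12)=[13, 1, 12, 7, 4, 16, 15, 11, 0, 8, 9, 5, 2, 3, 14, 10, 6]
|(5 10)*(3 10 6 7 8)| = |(3 10 5 6 7 8)| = 6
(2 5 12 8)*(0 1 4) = [1, 4, 5, 3, 0, 12, 6, 7, 2, 9, 10, 11, 8] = (0 1 4)(2 5 12 8)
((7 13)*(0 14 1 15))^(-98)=((0 14 1 15)(7 13))^(-98)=(0 1)(14 15)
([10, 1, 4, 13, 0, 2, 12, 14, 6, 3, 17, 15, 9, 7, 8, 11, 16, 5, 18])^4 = [2, 1, 17, 8, 5, 10, 13, 12, 3, 14, 4, 11, 7, 6, 9, 15, 16, 0, 18]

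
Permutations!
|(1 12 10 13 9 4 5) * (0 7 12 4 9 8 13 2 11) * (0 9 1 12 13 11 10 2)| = 12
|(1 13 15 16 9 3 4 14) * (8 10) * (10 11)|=24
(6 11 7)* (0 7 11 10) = [7, 1, 2, 3, 4, 5, 10, 6, 8, 9, 0, 11] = (11)(0 7 6 10)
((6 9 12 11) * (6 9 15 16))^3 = ((6 15 16)(9 12 11))^3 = (16)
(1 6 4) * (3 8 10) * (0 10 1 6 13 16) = (0 10 3 8 1 13 16)(4 6) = [10, 13, 2, 8, 6, 5, 4, 7, 1, 9, 3, 11, 12, 16, 14, 15, 0]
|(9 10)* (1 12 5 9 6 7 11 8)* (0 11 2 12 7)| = |(0 11 8 1 7 2 12 5 9 10 6)| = 11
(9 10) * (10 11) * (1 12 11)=(1 12 11 10 9)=[0, 12, 2, 3, 4, 5, 6, 7, 8, 1, 9, 10, 11]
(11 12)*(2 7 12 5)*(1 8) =(1 8)(2 7 12 11 5) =[0, 8, 7, 3, 4, 2, 6, 12, 1, 9, 10, 5, 11]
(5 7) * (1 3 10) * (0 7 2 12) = (0 7 5 2 12)(1 3 10) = [7, 3, 12, 10, 4, 2, 6, 5, 8, 9, 1, 11, 0]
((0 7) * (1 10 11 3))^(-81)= (0 7)(1 3 11 10)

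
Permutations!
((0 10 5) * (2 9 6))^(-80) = (0 10 5)(2 9 6)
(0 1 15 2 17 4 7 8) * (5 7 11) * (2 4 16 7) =(0 1 15 4 11 5 2 17 16 7 8) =[1, 15, 17, 3, 11, 2, 6, 8, 0, 9, 10, 5, 12, 13, 14, 4, 7, 16]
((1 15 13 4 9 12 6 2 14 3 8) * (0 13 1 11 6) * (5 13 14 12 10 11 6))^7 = (1 15)(4 9 10 11 5 13)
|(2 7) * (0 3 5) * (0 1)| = 4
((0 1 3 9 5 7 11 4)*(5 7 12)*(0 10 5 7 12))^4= ((0 1 3 9 12 7 11 4 10 5))^4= (0 12 10 3 11)(1 7 5 9 4)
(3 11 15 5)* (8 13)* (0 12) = (0 12)(3 11 15 5)(8 13) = [12, 1, 2, 11, 4, 3, 6, 7, 13, 9, 10, 15, 0, 8, 14, 5]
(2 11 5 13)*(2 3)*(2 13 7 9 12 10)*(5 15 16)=(2 11 15 16 5 7 9 12 10)(3 13)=[0, 1, 11, 13, 4, 7, 6, 9, 8, 12, 2, 15, 10, 3, 14, 16, 5]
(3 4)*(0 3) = (0 3 4) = [3, 1, 2, 4, 0]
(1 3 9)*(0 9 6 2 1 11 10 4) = (0 9 11 10 4)(1 3 6 2) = [9, 3, 1, 6, 0, 5, 2, 7, 8, 11, 4, 10]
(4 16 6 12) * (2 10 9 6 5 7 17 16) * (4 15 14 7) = (2 10 9 6 12 15 14 7 17 16 5 4) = [0, 1, 10, 3, 2, 4, 12, 17, 8, 6, 9, 11, 15, 13, 7, 14, 5, 16]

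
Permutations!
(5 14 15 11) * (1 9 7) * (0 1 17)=(0 1 9 7 17)(5 14 15 11)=[1, 9, 2, 3, 4, 14, 6, 17, 8, 7, 10, 5, 12, 13, 15, 11, 16, 0]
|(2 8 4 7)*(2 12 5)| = |(2 8 4 7 12 5)| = 6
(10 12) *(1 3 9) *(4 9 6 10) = (1 3 6 10 12 4 9) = [0, 3, 2, 6, 9, 5, 10, 7, 8, 1, 12, 11, 4]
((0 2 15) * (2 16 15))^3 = ((0 16 15))^3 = (16)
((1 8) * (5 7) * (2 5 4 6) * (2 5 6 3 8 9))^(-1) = (1 8 3 4 7 5 6 2 9)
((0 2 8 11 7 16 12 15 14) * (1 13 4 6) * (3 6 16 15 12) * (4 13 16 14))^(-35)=((0 2 8 11 7 15 4 14)(1 16 3 6))^(-35)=(0 15 8 14 7 2 4 11)(1 16 3 6)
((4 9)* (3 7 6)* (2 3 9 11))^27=((2 3 7 6 9 4 11))^27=(2 11 4 9 6 7 3)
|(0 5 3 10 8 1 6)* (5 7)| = 8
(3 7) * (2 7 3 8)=(2 7 8)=[0, 1, 7, 3, 4, 5, 6, 8, 2]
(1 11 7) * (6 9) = (1 11 7)(6 9) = [0, 11, 2, 3, 4, 5, 9, 1, 8, 6, 10, 7]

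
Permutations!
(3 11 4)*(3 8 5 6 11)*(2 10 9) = (2 10 9)(4 8 5 6 11) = [0, 1, 10, 3, 8, 6, 11, 7, 5, 2, 9, 4]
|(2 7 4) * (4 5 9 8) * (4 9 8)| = 6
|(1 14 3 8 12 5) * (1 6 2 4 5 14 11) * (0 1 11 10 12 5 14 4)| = |(0 1 10 12 4 14 3 8 5 6 2)| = 11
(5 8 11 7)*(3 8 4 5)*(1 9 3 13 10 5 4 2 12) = (1 9 3 8 11 7 13 10 5 2 12) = [0, 9, 12, 8, 4, 2, 6, 13, 11, 3, 5, 7, 1, 10]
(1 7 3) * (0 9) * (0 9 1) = [1, 7, 2, 0, 4, 5, 6, 3, 8, 9] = (9)(0 1 7 3)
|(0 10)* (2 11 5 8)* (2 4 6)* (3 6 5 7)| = 30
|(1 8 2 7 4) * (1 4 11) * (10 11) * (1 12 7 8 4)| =|(1 4)(2 8)(7 10 11 12)| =4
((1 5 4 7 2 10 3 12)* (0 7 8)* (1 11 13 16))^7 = ((0 7 2 10 3 12 11 13 16 1 5 4 8))^7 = (0 13 7 16 2 1 10 5 3 4 12 8 11)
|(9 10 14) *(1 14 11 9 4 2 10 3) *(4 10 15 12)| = 12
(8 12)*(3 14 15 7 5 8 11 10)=[0, 1, 2, 14, 4, 8, 6, 5, 12, 9, 3, 10, 11, 13, 15, 7]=(3 14 15 7 5 8 12 11 10)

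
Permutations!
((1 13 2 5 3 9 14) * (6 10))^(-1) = (1 14 9 3 5 2 13)(6 10)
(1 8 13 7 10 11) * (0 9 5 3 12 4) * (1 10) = (0 9 5 3 12 4)(1 8 13 7)(10 11) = [9, 8, 2, 12, 0, 3, 6, 1, 13, 5, 11, 10, 4, 7]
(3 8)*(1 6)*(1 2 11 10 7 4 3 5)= (1 6 2 11 10 7 4 3 8 5)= [0, 6, 11, 8, 3, 1, 2, 4, 5, 9, 7, 10]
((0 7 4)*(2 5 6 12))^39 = (2 12 6 5)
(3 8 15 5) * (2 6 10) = (2 6 10)(3 8 15 5) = [0, 1, 6, 8, 4, 3, 10, 7, 15, 9, 2, 11, 12, 13, 14, 5]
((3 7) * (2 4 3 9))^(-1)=(2 9 7 3 4)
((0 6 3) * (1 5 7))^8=(0 3 6)(1 7 5)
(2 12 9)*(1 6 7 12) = (1 6 7 12 9 2) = [0, 6, 1, 3, 4, 5, 7, 12, 8, 2, 10, 11, 9]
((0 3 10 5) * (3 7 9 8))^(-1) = (0 5 10 3 8 9 7)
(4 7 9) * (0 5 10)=[5, 1, 2, 3, 7, 10, 6, 9, 8, 4, 0]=(0 5 10)(4 7 9)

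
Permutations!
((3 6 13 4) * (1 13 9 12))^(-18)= (1 3 12 4 9 13 6)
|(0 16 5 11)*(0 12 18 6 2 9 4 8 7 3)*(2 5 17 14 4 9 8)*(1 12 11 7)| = 14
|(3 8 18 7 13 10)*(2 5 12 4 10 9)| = |(2 5 12 4 10 3 8 18 7 13 9)| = 11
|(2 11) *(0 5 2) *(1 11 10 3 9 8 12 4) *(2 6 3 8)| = 12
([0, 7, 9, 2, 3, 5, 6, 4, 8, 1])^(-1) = [0, 9, 3, 4, 7, 5, 6, 1, 8, 2]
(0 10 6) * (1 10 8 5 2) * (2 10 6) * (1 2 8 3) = (0 3 1 6)(5 10 8) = [3, 6, 2, 1, 4, 10, 0, 7, 5, 9, 8]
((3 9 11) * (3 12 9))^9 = (12)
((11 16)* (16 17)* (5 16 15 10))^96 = ((5 16 11 17 15 10))^96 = (17)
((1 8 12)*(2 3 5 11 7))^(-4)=((1 8 12)(2 3 5 11 7))^(-4)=(1 12 8)(2 3 5 11 7)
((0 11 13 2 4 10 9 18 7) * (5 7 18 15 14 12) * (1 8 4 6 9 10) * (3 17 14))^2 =(18)(0 13 6 15 17 12 7 11 2 9 3 14 5)(1 4 8)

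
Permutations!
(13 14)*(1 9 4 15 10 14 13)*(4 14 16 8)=(1 9 14)(4 15 10 16 8)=[0, 9, 2, 3, 15, 5, 6, 7, 4, 14, 16, 11, 12, 13, 1, 10, 8]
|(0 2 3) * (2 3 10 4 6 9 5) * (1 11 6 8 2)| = 20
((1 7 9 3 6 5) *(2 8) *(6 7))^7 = (1 6 5)(2 8)(3 7 9)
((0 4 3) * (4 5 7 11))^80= ((0 5 7 11 4 3))^80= (0 7 4)(3 5 11)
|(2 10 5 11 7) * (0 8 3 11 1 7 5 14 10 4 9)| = |(0 8 3 11 5 1 7 2 4 9)(10 14)| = 10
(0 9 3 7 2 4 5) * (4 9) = [4, 1, 9, 7, 5, 0, 6, 2, 8, 3] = (0 4 5)(2 9 3 7)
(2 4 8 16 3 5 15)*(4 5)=(2 5 15)(3 4 8 16)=[0, 1, 5, 4, 8, 15, 6, 7, 16, 9, 10, 11, 12, 13, 14, 2, 3]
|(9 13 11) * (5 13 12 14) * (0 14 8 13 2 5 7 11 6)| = |(0 14 7 11 9 12 8 13 6)(2 5)| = 18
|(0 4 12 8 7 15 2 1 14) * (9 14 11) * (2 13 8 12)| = 28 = |(0 4 2 1 11 9 14)(7 15 13 8)|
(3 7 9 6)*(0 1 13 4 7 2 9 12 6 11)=[1, 13, 9, 2, 7, 5, 3, 12, 8, 11, 10, 0, 6, 4]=(0 1 13 4 7 12 6 3 2 9 11)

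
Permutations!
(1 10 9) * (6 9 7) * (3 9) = (1 10 7 6 3 9) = [0, 10, 2, 9, 4, 5, 3, 6, 8, 1, 7]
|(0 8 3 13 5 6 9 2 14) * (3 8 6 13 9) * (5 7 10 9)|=10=|(0 6 3 5 13 7 10 9 2 14)|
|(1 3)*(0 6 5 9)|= |(0 6 5 9)(1 3)|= 4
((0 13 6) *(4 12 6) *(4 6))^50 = (0 6 13)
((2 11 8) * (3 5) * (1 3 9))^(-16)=((1 3 5 9)(2 11 8))^(-16)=(2 8 11)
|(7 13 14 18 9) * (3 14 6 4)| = |(3 14 18 9 7 13 6 4)| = 8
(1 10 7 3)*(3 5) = [0, 10, 2, 1, 4, 3, 6, 5, 8, 9, 7] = (1 10 7 5 3)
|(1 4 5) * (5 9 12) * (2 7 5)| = |(1 4 9 12 2 7 5)| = 7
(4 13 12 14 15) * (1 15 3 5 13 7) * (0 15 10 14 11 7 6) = (0 15 4 6)(1 10 14 3 5 13 12 11 7) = [15, 10, 2, 5, 6, 13, 0, 1, 8, 9, 14, 7, 11, 12, 3, 4]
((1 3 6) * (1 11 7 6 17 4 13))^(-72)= (1 4 3 13 17)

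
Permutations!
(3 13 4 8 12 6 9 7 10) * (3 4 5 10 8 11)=(3 13 5 10 4 11)(6 9 7 8 12)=[0, 1, 2, 13, 11, 10, 9, 8, 12, 7, 4, 3, 6, 5]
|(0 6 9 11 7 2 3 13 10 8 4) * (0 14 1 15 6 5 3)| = 15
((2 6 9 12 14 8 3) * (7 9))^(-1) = ((2 6 7 9 12 14 8 3))^(-1) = (2 3 8 14 12 9 7 6)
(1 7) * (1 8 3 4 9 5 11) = [0, 7, 2, 4, 9, 11, 6, 8, 3, 5, 10, 1] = (1 7 8 3 4 9 5 11)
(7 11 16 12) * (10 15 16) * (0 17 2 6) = (0 17 2 6)(7 11 10 15 16 12) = [17, 1, 6, 3, 4, 5, 0, 11, 8, 9, 15, 10, 7, 13, 14, 16, 12, 2]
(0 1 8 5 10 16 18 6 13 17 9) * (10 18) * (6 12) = [1, 8, 2, 3, 4, 18, 13, 7, 5, 0, 16, 11, 6, 17, 14, 15, 10, 9, 12] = (0 1 8 5 18 12 6 13 17 9)(10 16)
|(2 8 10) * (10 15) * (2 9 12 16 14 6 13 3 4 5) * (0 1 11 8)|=16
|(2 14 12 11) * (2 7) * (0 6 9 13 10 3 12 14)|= 10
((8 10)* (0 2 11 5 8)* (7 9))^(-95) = ((0 2 11 5 8 10)(7 9))^(-95) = (0 2 11 5 8 10)(7 9)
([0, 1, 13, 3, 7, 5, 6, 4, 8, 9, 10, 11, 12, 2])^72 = (13)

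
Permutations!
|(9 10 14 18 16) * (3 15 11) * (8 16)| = 6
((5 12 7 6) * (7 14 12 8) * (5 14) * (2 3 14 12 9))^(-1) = ((2 3 14 9)(5 8 7 6 12))^(-1) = (2 9 14 3)(5 12 6 7 8)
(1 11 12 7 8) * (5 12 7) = [0, 11, 2, 3, 4, 12, 6, 8, 1, 9, 10, 7, 5] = (1 11 7 8)(5 12)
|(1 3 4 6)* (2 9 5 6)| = 7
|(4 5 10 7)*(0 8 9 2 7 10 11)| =|(0 8 9 2 7 4 5 11)| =8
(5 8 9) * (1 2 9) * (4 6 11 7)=(1 2 9 5 8)(4 6 11 7)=[0, 2, 9, 3, 6, 8, 11, 4, 1, 5, 10, 7]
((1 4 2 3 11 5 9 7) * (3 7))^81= ((1 4 2 7)(3 11 5 9))^81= (1 4 2 7)(3 11 5 9)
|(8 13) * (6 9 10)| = 6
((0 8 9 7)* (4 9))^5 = ((0 8 4 9 7))^5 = (9)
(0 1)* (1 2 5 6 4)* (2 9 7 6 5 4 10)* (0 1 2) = (0 9 7 6 10)(2 4) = [9, 1, 4, 3, 2, 5, 10, 6, 8, 7, 0]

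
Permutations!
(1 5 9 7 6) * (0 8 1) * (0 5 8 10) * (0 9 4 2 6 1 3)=(0 10 9 7 1 8 3)(2 6 5 4)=[10, 8, 6, 0, 2, 4, 5, 1, 3, 7, 9]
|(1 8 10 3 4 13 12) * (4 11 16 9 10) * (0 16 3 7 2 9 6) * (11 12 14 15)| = |(0 16 6)(1 8 4 13 14 15 11 3 12)(2 9 10 7)| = 36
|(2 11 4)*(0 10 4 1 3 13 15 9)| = |(0 10 4 2 11 1 3 13 15 9)| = 10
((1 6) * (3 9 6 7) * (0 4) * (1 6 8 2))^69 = (0 4)(1 9)(2 3)(7 8)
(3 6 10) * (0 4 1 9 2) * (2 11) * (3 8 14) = [4, 9, 0, 6, 1, 5, 10, 7, 14, 11, 8, 2, 12, 13, 3] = (0 4 1 9 11 2)(3 6 10 8 14)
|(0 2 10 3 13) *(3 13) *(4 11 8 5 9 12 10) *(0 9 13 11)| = |(0 2 4)(5 13 9 12 10 11 8)| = 21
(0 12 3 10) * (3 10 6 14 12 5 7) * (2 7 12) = (0 5 12 10)(2 7 3 6 14) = [5, 1, 7, 6, 4, 12, 14, 3, 8, 9, 0, 11, 10, 13, 2]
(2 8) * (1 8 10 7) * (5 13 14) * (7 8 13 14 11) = (1 13 11 7)(2 10 8)(5 14) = [0, 13, 10, 3, 4, 14, 6, 1, 2, 9, 8, 7, 12, 11, 5]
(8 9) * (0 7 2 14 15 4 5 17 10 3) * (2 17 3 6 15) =(0 7 17 10 6 15 4 5 3)(2 14)(8 9) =[7, 1, 14, 0, 5, 3, 15, 17, 9, 8, 6, 11, 12, 13, 2, 4, 16, 10]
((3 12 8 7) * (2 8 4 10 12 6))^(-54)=((2 8 7 3 6)(4 10 12))^(-54)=(12)(2 8 7 3 6)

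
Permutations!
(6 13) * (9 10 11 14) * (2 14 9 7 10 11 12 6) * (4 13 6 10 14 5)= (2 5 4 13)(7 14)(9 11)(10 12)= [0, 1, 5, 3, 13, 4, 6, 14, 8, 11, 12, 9, 10, 2, 7]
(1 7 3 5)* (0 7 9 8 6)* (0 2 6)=[7, 9, 6, 5, 4, 1, 2, 3, 0, 8]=(0 7 3 5 1 9 8)(2 6)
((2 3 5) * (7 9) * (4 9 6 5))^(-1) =(2 5 6 7 9 4 3)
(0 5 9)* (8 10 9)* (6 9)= (0 5 8 10 6 9)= [5, 1, 2, 3, 4, 8, 9, 7, 10, 0, 6]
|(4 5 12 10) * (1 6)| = 4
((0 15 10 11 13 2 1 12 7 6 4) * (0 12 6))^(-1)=((0 15 10 11 13 2 1 6 4 12 7))^(-1)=(0 7 12 4 6 1 2 13 11 10 15)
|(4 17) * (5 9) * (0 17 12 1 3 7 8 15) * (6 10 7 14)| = |(0 17 4 12 1 3 14 6 10 7 8 15)(5 9)| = 12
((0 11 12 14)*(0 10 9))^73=((0 11 12 14 10 9))^73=(0 11 12 14 10 9)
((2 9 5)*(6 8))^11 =(2 5 9)(6 8)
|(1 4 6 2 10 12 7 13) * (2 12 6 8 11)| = |(1 4 8 11 2 10 6 12 7 13)| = 10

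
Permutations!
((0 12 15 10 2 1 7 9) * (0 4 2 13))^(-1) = ((0 12 15 10 13)(1 7 9 4 2))^(-1) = (0 13 10 15 12)(1 2 4 9 7)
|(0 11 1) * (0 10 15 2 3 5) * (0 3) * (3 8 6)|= 12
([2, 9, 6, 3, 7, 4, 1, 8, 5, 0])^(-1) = [9, 6, 0, 3, 5, 8, 2, 4, 7, 1]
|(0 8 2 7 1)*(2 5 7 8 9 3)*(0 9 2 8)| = 6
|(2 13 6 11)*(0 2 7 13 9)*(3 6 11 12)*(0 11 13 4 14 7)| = 12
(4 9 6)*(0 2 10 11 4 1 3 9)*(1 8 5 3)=(0 2 10 11 4)(3 9 6 8 5)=[2, 1, 10, 9, 0, 3, 8, 7, 5, 6, 11, 4]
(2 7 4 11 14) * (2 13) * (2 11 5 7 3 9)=(2 3 9)(4 5 7)(11 14 13)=[0, 1, 3, 9, 5, 7, 6, 4, 8, 2, 10, 14, 12, 11, 13]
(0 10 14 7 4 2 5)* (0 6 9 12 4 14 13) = (0 10 13)(2 5 6 9 12 4)(7 14) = [10, 1, 5, 3, 2, 6, 9, 14, 8, 12, 13, 11, 4, 0, 7]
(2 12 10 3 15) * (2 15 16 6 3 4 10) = (2 12)(3 16 6)(4 10) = [0, 1, 12, 16, 10, 5, 3, 7, 8, 9, 4, 11, 2, 13, 14, 15, 6]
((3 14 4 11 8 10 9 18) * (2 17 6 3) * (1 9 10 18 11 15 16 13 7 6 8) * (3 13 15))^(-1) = (1 11 9)(2 18 8 17)(3 4 14)(6 7 13)(15 16)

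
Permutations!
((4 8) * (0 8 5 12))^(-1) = ((0 8 4 5 12))^(-1) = (0 12 5 4 8)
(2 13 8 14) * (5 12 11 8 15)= [0, 1, 13, 3, 4, 12, 6, 7, 14, 9, 10, 8, 11, 15, 2, 5]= (2 13 15 5 12 11 8 14)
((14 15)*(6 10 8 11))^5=(6 10 8 11)(14 15)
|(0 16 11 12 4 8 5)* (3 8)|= 8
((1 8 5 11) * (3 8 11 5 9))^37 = (1 11)(3 8 9)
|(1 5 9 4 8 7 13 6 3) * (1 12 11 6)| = 28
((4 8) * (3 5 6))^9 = (4 8)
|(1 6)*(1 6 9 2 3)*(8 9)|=|(1 8 9 2 3)|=5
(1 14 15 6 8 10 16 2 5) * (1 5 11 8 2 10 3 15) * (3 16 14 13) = (1 13 3 15 6 2 11 8 16 10 14) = [0, 13, 11, 15, 4, 5, 2, 7, 16, 9, 14, 8, 12, 3, 1, 6, 10]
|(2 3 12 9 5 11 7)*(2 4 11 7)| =8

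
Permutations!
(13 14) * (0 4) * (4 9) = (0 9 4)(13 14) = [9, 1, 2, 3, 0, 5, 6, 7, 8, 4, 10, 11, 12, 14, 13]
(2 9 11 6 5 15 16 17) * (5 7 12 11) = [0, 1, 9, 3, 4, 15, 7, 12, 8, 5, 10, 6, 11, 13, 14, 16, 17, 2] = (2 9 5 15 16 17)(6 7 12 11)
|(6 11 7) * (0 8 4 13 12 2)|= 6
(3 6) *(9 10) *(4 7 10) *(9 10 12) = (3 6)(4 7 12 9) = [0, 1, 2, 6, 7, 5, 3, 12, 8, 4, 10, 11, 9]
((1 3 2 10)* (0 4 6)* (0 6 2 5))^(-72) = ((0 4 2 10 1 3 5))^(-72) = (0 3 10 4 5 1 2)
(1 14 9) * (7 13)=(1 14 9)(7 13)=[0, 14, 2, 3, 4, 5, 6, 13, 8, 1, 10, 11, 12, 7, 9]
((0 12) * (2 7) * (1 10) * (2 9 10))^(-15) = (0 12)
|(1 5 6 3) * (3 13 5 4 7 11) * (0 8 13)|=5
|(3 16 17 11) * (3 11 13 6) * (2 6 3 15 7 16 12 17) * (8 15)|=12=|(2 6 8 15 7 16)(3 12 17 13)|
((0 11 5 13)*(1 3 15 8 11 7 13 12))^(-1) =(0 13 7)(1 12 5 11 8 15 3)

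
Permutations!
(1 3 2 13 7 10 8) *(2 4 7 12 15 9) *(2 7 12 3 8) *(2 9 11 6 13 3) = (1 8)(2 3 4 12 15 11 6 13)(7 10 9) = [0, 8, 3, 4, 12, 5, 13, 10, 1, 7, 9, 6, 15, 2, 14, 11]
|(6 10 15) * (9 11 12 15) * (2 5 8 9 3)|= 10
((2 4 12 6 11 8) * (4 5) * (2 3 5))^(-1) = ((3 5 4 12 6 11 8))^(-1) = (3 8 11 6 12 4 5)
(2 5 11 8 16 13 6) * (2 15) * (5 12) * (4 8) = [0, 1, 12, 3, 8, 11, 15, 7, 16, 9, 10, 4, 5, 6, 14, 2, 13] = (2 12 5 11 4 8 16 13 6 15)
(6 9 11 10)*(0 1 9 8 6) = (0 1 9 11 10)(6 8) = [1, 9, 2, 3, 4, 5, 8, 7, 6, 11, 0, 10]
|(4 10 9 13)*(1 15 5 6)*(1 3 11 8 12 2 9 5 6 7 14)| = 15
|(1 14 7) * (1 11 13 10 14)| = 5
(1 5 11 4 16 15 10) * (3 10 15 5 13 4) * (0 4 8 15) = (0 4 16 5 11 3 10 1 13 8 15) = [4, 13, 2, 10, 16, 11, 6, 7, 15, 9, 1, 3, 12, 8, 14, 0, 5]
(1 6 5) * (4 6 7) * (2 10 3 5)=(1 7 4 6 2 10 3 5)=[0, 7, 10, 5, 6, 1, 2, 4, 8, 9, 3]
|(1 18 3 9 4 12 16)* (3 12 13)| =|(1 18 12 16)(3 9 4 13)| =4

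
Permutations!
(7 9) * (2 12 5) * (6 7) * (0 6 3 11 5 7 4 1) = (0 6 4 1)(2 12 7 9 3 11 5) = [6, 0, 12, 11, 1, 2, 4, 9, 8, 3, 10, 5, 7]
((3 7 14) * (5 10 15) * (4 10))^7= ((3 7 14)(4 10 15 5))^7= (3 7 14)(4 5 15 10)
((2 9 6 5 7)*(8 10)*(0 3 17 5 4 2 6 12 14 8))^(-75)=((0 3 17 5 7 6 4 2 9 12 14 8 10))^(-75)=(0 5 4 12 10 17 6 9 8 3 7 2 14)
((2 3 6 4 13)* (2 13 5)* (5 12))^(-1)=((13)(2 3 6 4 12 5))^(-1)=(13)(2 5 12 4 6 3)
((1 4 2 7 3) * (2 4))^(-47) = (1 2 7 3)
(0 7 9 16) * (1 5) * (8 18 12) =[7, 5, 2, 3, 4, 1, 6, 9, 18, 16, 10, 11, 8, 13, 14, 15, 0, 17, 12] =(0 7 9 16)(1 5)(8 18 12)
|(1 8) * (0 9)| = |(0 9)(1 8)| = 2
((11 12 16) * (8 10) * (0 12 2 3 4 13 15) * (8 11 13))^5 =((0 12 16 13 15)(2 3 4 8 10 11))^5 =(16)(2 11 10 8 4 3)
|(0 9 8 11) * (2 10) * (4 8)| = |(0 9 4 8 11)(2 10)| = 10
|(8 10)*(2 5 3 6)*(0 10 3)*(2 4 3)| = 15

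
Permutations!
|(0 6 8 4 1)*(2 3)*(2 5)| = |(0 6 8 4 1)(2 3 5)| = 15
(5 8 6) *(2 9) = (2 9)(5 8 6) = [0, 1, 9, 3, 4, 8, 5, 7, 6, 2]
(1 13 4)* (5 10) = [0, 13, 2, 3, 1, 10, 6, 7, 8, 9, 5, 11, 12, 4] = (1 13 4)(5 10)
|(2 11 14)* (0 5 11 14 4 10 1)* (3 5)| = |(0 3 5 11 4 10 1)(2 14)| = 14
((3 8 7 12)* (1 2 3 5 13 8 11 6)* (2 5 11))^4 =(1 7)(5 12)(6 8)(11 13)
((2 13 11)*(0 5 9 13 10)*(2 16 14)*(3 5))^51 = (0 3 5 9 13 11 16 14 2 10) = ((0 3 5 9 13 11 16 14 2 10))^51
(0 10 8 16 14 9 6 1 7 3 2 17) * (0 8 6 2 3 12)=(0 10 6 1 7 12)(2 17 8 16 14 9)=[10, 7, 17, 3, 4, 5, 1, 12, 16, 2, 6, 11, 0, 13, 9, 15, 14, 8]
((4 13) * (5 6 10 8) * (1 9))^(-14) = ((1 9)(4 13)(5 6 10 8))^(-14) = (13)(5 10)(6 8)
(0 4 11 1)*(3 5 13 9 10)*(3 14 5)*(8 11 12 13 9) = [4, 0, 2, 3, 12, 9, 6, 7, 11, 10, 14, 1, 13, 8, 5] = (0 4 12 13 8 11 1)(5 9 10 14)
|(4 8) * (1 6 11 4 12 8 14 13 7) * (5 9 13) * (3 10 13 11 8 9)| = |(1 6 8 12 9 11 4 14 5 3 10 13 7)| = 13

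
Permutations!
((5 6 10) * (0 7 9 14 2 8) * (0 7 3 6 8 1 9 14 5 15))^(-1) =((0 3 6 10 15)(1 9 5 8 7 14 2))^(-1) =(0 15 10 6 3)(1 2 14 7 8 5 9)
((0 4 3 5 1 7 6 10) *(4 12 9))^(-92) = ((0 12 9 4 3 5 1 7 6 10))^(-92) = (0 6 1 3 9)(4 12 10 7 5)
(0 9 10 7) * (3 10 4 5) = [9, 1, 2, 10, 5, 3, 6, 0, 8, 4, 7] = (0 9 4 5 3 10 7)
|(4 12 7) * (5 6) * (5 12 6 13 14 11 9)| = 20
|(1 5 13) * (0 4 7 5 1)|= 5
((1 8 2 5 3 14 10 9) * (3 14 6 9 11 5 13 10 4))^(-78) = (1 5)(2 4)(3 13)(6 10)(8 14)(9 11) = ((1 8 2 13 10 11 5 14 4 3 6 9))^(-78)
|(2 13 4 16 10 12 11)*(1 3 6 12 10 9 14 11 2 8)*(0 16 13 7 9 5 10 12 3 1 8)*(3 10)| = |(0 16 5 3 6 10 12 2 7 9 14 11)(4 13)| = 12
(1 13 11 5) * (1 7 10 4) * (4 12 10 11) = (1 13 4)(5 7 11)(10 12) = [0, 13, 2, 3, 1, 7, 6, 11, 8, 9, 12, 5, 10, 4]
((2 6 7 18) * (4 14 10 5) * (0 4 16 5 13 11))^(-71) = (0 4 14 10 13 11)(2 6 7 18)(5 16)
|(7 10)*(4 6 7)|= 4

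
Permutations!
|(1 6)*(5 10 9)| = 6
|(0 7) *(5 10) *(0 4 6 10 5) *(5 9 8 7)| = |(0 5 9 8 7 4 6 10)| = 8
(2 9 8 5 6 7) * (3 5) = (2 9 8 3 5 6 7) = [0, 1, 9, 5, 4, 6, 7, 2, 3, 8]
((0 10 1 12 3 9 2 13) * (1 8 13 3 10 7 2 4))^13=(0 2 9 1 10 13 7 3 4 12 8)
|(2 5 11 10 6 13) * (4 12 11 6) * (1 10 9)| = |(1 10 4 12 11 9)(2 5 6 13)| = 12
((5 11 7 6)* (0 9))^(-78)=((0 9)(5 11 7 6))^(-78)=(5 7)(6 11)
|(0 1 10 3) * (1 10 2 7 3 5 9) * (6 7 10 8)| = |(0 8 6 7 3)(1 2 10 5 9)| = 5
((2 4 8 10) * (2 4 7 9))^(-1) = ((2 7 9)(4 8 10))^(-1) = (2 9 7)(4 10 8)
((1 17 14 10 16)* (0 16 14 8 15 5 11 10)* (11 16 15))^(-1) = ((0 15 5 16 1 17 8 11 10 14))^(-1) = (0 14 10 11 8 17 1 16 5 15)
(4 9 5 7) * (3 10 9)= (3 10 9 5 7 4)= [0, 1, 2, 10, 3, 7, 6, 4, 8, 5, 9]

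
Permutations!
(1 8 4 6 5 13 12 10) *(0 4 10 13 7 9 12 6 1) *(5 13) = [4, 8, 2, 3, 1, 7, 13, 9, 10, 12, 0, 11, 5, 6] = (0 4 1 8 10)(5 7 9 12)(6 13)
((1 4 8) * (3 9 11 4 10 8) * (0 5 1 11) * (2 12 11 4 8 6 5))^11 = (0 11 3 2 8 9 12 4)(1 5 6 10) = ((0 2 12 11 8 4 3 9)(1 10 6 5))^11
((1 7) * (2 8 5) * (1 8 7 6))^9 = (1 6)(2 7 8 5)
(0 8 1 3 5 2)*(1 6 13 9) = [8, 3, 0, 5, 4, 2, 13, 7, 6, 1, 10, 11, 12, 9] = (0 8 6 13 9 1 3 5 2)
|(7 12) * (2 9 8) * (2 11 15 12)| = 7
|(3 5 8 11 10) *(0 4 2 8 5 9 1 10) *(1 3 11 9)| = |(0 4 2 8 9 3 1 10 11)| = 9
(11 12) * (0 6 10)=(0 6 10)(11 12)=[6, 1, 2, 3, 4, 5, 10, 7, 8, 9, 0, 12, 11]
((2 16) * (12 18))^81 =(2 16)(12 18) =((2 16)(12 18))^81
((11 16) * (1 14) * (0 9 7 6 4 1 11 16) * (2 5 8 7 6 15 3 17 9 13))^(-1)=((0 13 2 5 8 7 15 3 17 9 6 4 1 14 11))^(-1)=(0 11 14 1 4 6 9 17 3 15 7 8 5 2 13)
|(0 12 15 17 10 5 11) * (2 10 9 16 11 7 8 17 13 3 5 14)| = 12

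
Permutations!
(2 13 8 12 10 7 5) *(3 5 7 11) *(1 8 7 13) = [0, 8, 1, 5, 4, 2, 6, 13, 12, 9, 11, 3, 10, 7] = (1 8 12 10 11 3 5 2)(7 13)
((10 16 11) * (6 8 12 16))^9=((6 8 12 16 11 10))^9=(6 16)(8 11)(10 12)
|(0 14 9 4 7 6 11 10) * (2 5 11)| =10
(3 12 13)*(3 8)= (3 12 13 8)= [0, 1, 2, 12, 4, 5, 6, 7, 3, 9, 10, 11, 13, 8]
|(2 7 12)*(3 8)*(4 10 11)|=6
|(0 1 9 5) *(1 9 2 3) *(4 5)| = 12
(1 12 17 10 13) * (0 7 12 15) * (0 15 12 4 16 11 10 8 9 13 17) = (0 7 4 16 11 10 17 8 9 13 1 12) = [7, 12, 2, 3, 16, 5, 6, 4, 9, 13, 17, 10, 0, 1, 14, 15, 11, 8]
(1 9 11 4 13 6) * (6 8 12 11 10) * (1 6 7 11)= (1 9 10 7 11 4 13 8 12)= [0, 9, 2, 3, 13, 5, 6, 11, 12, 10, 7, 4, 1, 8]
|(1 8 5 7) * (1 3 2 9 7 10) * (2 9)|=12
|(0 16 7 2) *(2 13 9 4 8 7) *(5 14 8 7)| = 12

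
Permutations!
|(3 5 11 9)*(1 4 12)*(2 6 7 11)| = |(1 4 12)(2 6 7 11 9 3 5)| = 21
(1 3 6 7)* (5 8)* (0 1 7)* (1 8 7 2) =(0 8 5 7 2 1 3 6) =[8, 3, 1, 6, 4, 7, 0, 2, 5]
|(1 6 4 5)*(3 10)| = 4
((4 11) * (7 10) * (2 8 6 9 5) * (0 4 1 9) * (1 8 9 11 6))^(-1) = (0 6 4)(1 8 11)(2 5 9)(7 10)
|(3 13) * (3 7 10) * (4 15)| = |(3 13 7 10)(4 15)| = 4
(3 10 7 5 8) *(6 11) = (3 10 7 5 8)(6 11) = [0, 1, 2, 10, 4, 8, 11, 5, 3, 9, 7, 6]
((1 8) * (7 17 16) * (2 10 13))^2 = ((1 8)(2 10 13)(7 17 16))^2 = (2 13 10)(7 16 17)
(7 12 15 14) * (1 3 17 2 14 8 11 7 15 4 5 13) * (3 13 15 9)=(1 13)(2 14 9 3 17)(4 5 15 8 11 7 12)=[0, 13, 14, 17, 5, 15, 6, 12, 11, 3, 10, 7, 4, 1, 9, 8, 16, 2]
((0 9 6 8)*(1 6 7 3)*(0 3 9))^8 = ((1 6 8 3)(7 9))^8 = (9)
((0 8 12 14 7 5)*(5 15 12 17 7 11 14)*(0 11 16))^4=((0 8 17 7 15 12 5 11 14 16))^4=(0 15 14 17 5)(7 11 8 12 16)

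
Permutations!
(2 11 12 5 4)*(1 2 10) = (1 2 11 12 5 4 10) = [0, 2, 11, 3, 10, 4, 6, 7, 8, 9, 1, 12, 5]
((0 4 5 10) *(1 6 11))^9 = (11)(0 4 5 10)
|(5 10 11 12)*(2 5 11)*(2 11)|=5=|(2 5 10 11 12)|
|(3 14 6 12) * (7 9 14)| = 6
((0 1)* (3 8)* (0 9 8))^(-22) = (0 8 1 3 9)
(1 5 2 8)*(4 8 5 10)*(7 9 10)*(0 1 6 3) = [1, 7, 5, 0, 8, 2, 3, 9, 6, 10, 4] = (0 1 7 9 10 4 8 6 3)(2 5)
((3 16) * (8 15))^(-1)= (3 16)(8 15)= ((3 16)(8 15))^(-1)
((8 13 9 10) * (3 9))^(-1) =(3 13 8 10 9)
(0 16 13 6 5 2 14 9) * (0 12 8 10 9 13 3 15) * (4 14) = (0 16 3 15)(2 4 14 13 6 5)(8 10 9 12) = [16, 1, 4, 15, 14, 2, 5, 7, 10, 12, 9, 11, 8, 6, 13, 0, 3]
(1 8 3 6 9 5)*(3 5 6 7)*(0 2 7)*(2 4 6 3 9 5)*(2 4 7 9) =(0 7 2 9 3)(1 8 4 6 5) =[7, 8, 9, 0, 6, 1, 5, 2, 4, 3]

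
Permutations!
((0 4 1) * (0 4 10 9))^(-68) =(0 10 9)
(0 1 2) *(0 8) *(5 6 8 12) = [1, 2, 12, 3, 4, 6, 8, 7, 0, 9, 10, 11, 5] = (0 1 2 12 5 6 8)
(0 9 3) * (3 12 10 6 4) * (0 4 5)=[9, 1, 2, 4, 3, 0, 5, 7, 8, 12, 6, 11, 10]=(0 9 12 10 6 5)(3 4)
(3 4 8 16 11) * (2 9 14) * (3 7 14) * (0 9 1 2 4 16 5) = (0 9 3 16 11 7 14 4 8 5)(1 2) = [9, 2, 1, 16, 8, 0, 6, 14, 5, 3, 10, 7, 12, 13, 4, 15, 11]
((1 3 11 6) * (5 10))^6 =(1 11)(3 6)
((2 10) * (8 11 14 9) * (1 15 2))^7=(1 10 2 15)(8 9 14 11)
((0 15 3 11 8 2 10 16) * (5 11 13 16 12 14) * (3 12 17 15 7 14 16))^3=(0 5 2 15)(3 13)(7 11 10 12)(8 17 16 14)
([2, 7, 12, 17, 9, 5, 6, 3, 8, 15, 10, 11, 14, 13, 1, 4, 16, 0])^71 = (0 17 3 7 1 14 12 2)(4 15 9)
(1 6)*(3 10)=[0, 6, 2, 10, 4, 5, 1, 7, 8, 9, 3]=(1 6)(3 10)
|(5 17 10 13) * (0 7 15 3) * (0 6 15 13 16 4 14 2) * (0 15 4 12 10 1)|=6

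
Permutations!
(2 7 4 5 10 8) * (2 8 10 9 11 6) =(2 7 4 5 9 11 6) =[0, 1, 7, 3, 5, 9, 2, 4, 8, 11, 10, 6]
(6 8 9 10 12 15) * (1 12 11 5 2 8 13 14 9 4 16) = [0, 12, 8, 3, 16, 2, 13, 7, 4, 10, 11, 5, 15, 14, 9, 6, 1] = (1 12 15 6 13 14 9 10 11 5 2 8 4 16)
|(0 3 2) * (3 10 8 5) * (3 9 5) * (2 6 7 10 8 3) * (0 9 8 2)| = 20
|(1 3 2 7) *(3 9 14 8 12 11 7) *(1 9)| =|(2 3)(7 9 14 8 12 11)| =6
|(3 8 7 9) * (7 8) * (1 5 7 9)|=|(1 5 7)(3 9)|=6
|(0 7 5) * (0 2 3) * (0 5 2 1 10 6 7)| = |(1 10 6 7 2 3 5)| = 7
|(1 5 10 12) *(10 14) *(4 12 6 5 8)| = |(1 8 4 12)(5 14 10 6)| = 4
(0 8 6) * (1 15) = (0 8 6)(1 15) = [8, 15, 2, 3, 4, 5, 0, 7, 6, 9, 10, 11, 12, 13, 14, 1]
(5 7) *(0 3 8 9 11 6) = (0 3 8 9 11 6)(5 7) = [3, 1, 2, 8, 4, 7, 0, 5, 9, 11, 10, 6]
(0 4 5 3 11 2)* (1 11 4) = (0 1 11 2)(3 4 5) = [1, 11, 0, 4, 5, 3, 6, 7, 8, 9, 10, 2]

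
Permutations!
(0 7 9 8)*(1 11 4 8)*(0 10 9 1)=[7, 11, 2, 3, 8, 5, 6, 1, 10, 0, 9, 4]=(0 7 1 11 4 8 10 9)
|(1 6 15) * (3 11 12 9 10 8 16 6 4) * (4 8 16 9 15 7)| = |(1 8 9 10 16 6 7 4 3 11 12 15)| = 12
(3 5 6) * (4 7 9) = (3 5 6)(4 7 9) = [0, 1, 2, 5, 7, 6, 3, 9, 8, 4]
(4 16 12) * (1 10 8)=[0, 10, 2, 3, 16, 5, 6, 7, 1, 9, 8, 11, 4, 13, 14, 15, 12]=(1 10 8)(4 16 12)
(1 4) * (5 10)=(1 4)(5 10)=[0, 4, 2, 3, 1, 10, 6, 7, 8, 9, 5]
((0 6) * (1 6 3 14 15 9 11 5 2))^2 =((0 3 14 15 9 11 5 2 1 6))^2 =(0 14 9 5 1)(2 6 3 15 11)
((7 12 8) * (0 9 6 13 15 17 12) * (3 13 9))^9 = (0 3 13 15 17 12 8 7)(6 9)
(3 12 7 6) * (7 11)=[0, 1, 2, 12, 4, 5, 3, 6, 8, 9, 10, 7, 11]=(3 12 11 7 6)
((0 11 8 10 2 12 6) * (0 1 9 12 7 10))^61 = ((0 11 8)(1 9 12 6)(2 7 10))^61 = (0 11 8)(1 9 12 6)(2 7 10)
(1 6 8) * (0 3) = (0 3)(1 6 8) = [3, 6, 2, 0, 4, 5, 8, 7, 1]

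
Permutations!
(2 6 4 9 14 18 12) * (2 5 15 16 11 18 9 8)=(2 6 4 8)(5 15 16 11 18 12)(9 14)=[0, 1, 6, 3, 8, 15, 4, 7, 2, 14, 10, 18, 5, 13, 9, 16, 11, 17, 12]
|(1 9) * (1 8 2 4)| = |(1 9 8 2 4)| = 5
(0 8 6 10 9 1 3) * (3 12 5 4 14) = (0 8 6 10 9 1 12 5 4 14 3) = [8, 12, 2, 0, 14, 4, 10, 7, 6, 1, 9, 11, 5, 13, 3]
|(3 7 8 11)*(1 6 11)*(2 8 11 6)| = |(1 2 8)(3 7 11)| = 3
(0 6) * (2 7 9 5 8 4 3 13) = (0 6)(2 7 9 5 8 4 3 13) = [6, 1, 7, 13, 3, 8, 0, 9, 4, 5, 10, 11, 12, 2]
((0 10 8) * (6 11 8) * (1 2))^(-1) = ((0 10 6 11 8)(1 2))^(-1) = (0 8 11 6 10)(1 2)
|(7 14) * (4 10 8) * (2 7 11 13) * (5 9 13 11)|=6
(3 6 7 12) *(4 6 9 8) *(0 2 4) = (0 2 4 6 7 12 3 9 8) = [2, 1, 4, 9, 6, 5, 7, 12, 0, 8, 10, 11, 3]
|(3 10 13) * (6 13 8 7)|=|(3 10 8 7 6 13)|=6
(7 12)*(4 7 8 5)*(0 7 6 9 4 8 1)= [7, 0, 2, 3, 6, 8, 9, 12, 5, 4, 10, 11, 1]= (0 7 12 1)(4 6 9)(5 8)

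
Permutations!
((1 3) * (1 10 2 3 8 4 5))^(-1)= ((1 8 4 5)(2 3 10))^(-1)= (1 5 4 8)(2 10 3)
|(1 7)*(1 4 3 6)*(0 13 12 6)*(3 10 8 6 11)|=|(0 13 12 11 3)(1 7 4 10 8 6)|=30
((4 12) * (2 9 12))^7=(2 4 12 9)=((2 9 12 4))^7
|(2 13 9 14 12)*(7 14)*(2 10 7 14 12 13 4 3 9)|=6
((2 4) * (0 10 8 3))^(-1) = (0 3 8 10)(2 4)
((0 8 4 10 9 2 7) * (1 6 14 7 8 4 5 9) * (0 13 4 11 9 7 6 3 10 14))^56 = ((0 11 9 2 8 5 7 13 4 14 6)(1 3 10))^56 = (0 11 9 2 8 5 7 13 4 14 6)(1 10 3)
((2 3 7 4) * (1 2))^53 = (1 7 2 4 3)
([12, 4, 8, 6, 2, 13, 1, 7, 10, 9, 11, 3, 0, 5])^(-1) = [12, 6, 4, 11, 1, 13, 3, 7, 2, 9, 8, 10, 0, 5]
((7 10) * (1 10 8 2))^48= (1 8 10 2 7)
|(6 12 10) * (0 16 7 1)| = |(0 16 7 1)(6 12 10)| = 12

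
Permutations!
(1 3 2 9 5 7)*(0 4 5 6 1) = [4, 3, 9, 2, 5, 7, 1, 0, 8, 6] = (0 4 5 7)(1 3 2 9 6)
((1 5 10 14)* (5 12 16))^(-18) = (16)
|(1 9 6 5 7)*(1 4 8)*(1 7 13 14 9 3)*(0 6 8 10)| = |(0 6 5 13 14 9 8 7 4 10)(1 3)| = 10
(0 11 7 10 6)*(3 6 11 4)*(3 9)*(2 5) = (0 4 9 3 6)(2 5)(7 10 11) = [4, 1, 5, 6, 9, 2, 0, 10, 8, 3, 11, 7]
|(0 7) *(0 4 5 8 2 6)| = 7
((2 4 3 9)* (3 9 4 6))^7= (2 3 9 6 4)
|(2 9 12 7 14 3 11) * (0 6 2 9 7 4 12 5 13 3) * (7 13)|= |(0 6 2 13 3 11 9 5 7 14)(4 12)|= 10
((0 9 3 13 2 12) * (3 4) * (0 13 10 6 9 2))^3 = (0 13 12 2)(3 9 10 4 6)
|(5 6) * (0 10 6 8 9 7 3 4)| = |(0 10 6 5 8 9 7 3 4)| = 9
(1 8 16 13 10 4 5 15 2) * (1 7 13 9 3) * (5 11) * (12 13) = (1 8 16 9 3)(2 7 12 13 10 4 11 5 15) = [0, 8, 7, 1, 11, 15, 6, 12, 16, 3, 4, 5, 13, 10, 14, 2, 9]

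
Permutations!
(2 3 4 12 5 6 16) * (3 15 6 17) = (2 15 6 16)(3 4 12 5 17) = [0, 1, 15, 4, 12, 17, 16, 7, 8, 9, 10, 11, 5, 13, 14, 6, 2, 3]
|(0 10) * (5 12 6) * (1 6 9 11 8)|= 14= |(0 10)(1 6 5 12 9 11 8)|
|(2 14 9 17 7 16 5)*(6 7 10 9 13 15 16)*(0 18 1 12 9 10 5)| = |(0 18 1 12 9 17 5 2 14 13 15 16)(6 7)| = 12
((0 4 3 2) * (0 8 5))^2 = (0 3 8)(2 5 4)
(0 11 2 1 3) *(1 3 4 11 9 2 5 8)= (0 9 2 3)(1 4 11 5 8)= [9, 4, 3, 0, 11, 8, 6, 7, 1, 2, 10, 5]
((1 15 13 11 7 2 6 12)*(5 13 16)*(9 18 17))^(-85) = (1 11)(2 16)(5 6)(7 15)(9 17 18)(12 13)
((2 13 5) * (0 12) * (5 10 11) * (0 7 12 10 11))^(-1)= ((0 10)(2 13 11 5)(7 12))^(-1)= (0 10)(2 5 11 13)(7 12)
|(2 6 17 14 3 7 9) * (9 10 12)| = |(2 6 17 14 3 7 10 12 9)| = 9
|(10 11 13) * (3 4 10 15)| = 6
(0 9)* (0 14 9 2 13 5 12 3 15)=(0 2 13 5 12 3 15)(9 14)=[2, 1, 13, 15, 4, 12, 6, 7, 8, 14, 10, 11, 3, 5, 9, 0]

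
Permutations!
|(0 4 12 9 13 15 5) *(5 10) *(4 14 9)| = |(0 14 9 13 15 10 5)(4 12)| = 14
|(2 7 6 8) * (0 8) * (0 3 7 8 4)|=6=|(0 4)(2 8)(3 7 6)|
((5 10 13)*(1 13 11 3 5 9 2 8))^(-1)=(1 8 2 9 13)(3 11 10 5)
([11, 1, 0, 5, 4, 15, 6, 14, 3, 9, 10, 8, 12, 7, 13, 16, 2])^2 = (0 8 5 16)(2 11 3 15)(7 13 14)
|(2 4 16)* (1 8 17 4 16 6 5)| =6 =|(1 8 17 4 6 5)(2 16)|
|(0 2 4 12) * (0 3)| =|(0 2 4 12 3)| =5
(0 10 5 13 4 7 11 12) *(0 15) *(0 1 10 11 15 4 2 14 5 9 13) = [11, 10, 14, 3, 7, 0, 6, 15, 8, 13, 9, 12, 4, 2, 5, 1] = (0 11 12 4 7 15 1 10 9 13 2 14 5)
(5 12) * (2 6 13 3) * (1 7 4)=(1 7 4)(2 6 13 3)(5 12)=[0, 7, 6, 2, 1, 12, 13, 4, 8, 9, 10, 11, 5, 3]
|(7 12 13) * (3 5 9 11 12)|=|(3 5 9 11 12 13 7)|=7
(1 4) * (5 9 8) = [0, 4, 2, 3, 1, 9, 6, 7, 5, 8] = (1 4)(5 9 8)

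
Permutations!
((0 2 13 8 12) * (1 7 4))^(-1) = ((0 2 13 8 12)(1 7 4))^(-1) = (0 12 8 13 2)(1 4 7)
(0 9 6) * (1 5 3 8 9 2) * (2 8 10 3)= (0 8 9 6)(1 5 2)(3 10)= [8, 5, 1, 10, 4, 2, 0, 7, 9, 6, 3]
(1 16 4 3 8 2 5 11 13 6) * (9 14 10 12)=[0, 16, 5, 8, 3, 11, 1, 7, 2, 14, 12, 13, 9, 6, 10, 15, 4]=(1 16 4 3 8 2 5 11 13 6)(9 14 10 12)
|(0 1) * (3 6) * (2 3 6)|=|(6)(0 1)(2 3)|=2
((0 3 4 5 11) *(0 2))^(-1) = ((0 3 4 5 11 2))^(-1) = (0 2 11 5 4 3)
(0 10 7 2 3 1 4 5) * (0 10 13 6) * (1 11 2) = [13, 4, 3, 11, 5, 10, 0, 1, 8, 9, 7, 2, 12, 6] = (0 13 6)(1 4 5 10 7)(2 3 11)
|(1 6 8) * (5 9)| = 6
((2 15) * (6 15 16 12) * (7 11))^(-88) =((2 16 12 6 15)(7 11))^(-88) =(2 12 15 16 6)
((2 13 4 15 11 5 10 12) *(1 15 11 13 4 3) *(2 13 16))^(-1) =(1 3 13 12 10 5 11 4 2 16 15)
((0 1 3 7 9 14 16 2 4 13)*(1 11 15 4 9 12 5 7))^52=(16)(0 15 13 11 4)(5 7 12)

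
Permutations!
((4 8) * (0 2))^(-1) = ((0 2)(4 8))^(-1) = (0 2)(4 8)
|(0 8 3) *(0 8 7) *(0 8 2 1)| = 6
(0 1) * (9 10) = [1, 0, 2, 3, 4, 5, 6, 7, 8, 10, 9] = (0 1)(9 10)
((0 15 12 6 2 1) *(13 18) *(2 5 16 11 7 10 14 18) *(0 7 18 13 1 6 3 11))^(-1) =(0 16 5 6 2 13 14 10 7 1 18 11 3 12 15)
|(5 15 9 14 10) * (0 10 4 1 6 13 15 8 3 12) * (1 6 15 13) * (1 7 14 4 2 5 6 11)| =10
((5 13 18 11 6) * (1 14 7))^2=(1 7 14)(5 18 6 13 11)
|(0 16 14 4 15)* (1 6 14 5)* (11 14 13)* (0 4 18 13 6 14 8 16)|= |(1 14 18 13 11 8 16 5)(4 15)|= 8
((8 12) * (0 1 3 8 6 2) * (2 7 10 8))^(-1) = ((0 1 3 2)(6 7 10 8 12))^(-1) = (0 2 3 1)(6 12 8 10 7)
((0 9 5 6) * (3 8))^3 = (0 6 5 9)(3 8)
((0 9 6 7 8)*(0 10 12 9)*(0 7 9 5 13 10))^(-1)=(0 8 7)(5 12 10 13)(6 9)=((0 7 8)(5 13 10 12)(6 9))^(-1)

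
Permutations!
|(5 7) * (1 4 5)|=4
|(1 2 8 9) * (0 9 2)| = |(0 9 1)(2 8)| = 6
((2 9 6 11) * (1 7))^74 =(2 6)(9 11)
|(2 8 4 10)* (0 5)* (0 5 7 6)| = 12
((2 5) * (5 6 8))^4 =((2 6 8 5))^4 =(8)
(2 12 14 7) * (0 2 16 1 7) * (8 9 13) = (0 2 12 14)(1 7 16)(8 9 13) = [2, 7, 12, 3, 4, 5, 6, 16, 9, 13, 10, 11, 14, 8, 0, 15, 1]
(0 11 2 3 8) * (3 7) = (0 11 2 7 3 8) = [11, 1, 7, 8, 4, 5, 6, 3, 0, 9, 10, 2]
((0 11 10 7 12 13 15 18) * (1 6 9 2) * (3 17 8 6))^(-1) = (0 18 15 13 12 7 10 11)(1 2 9 6 8 17 3)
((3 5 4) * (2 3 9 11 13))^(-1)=((2 3 5 4 9 11 13))^(-1)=(2 13 11 9 4 5 3)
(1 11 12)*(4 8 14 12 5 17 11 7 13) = (1 7 13 4 8 14 12)(5 17 11) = [0, 7, 2, 3, 8, 17, 6, 13, 14, 9, 10, 5, 1, 4, 12, 15, 16, 11]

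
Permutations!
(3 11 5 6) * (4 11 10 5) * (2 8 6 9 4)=(2 8 6 3 10 5 9 4 11)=[0, 1, 8, 10, 11, 9, 3, 7, 6, 4, 5, 2]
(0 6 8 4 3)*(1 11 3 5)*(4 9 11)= (0 6 8 9 11 3)(1 4 5)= [6, 4, 2, 0, 5, 1, 8, 7, 9, 11, 10, 3]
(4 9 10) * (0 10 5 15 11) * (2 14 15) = (0 10 4 9 5 2 14 15 11) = [10, 1, 14, 3, 9, 2, 6, 7, 8, 5, 4, 0, 12, 13, 15, 11]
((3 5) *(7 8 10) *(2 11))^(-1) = (2 11)(3 5)(7 10 8)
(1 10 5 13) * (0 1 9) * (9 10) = (0 1 9)(5 13 10) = [1, 9, 2, 3, 4, 13, 6, 7, 8, 0, 5, 11, 12, 10]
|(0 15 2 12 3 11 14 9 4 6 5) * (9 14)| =10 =|(0 15 2 12 3 11 9 4 6 5)|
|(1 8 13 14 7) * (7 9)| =|(1 8 13 14 9 7)| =6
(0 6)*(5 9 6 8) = [8, 1, 2, 3, 4, 9, 0, 7, 5, 6] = (0 8 5 9 6)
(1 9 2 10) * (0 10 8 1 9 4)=(0 10 9 2 8 1 4)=[10, 4, 8, 3, 0, 5, 6, 7, 1, 2, 9]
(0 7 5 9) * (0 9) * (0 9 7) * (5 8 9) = (7 8 9) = [0, 1, 2, 3, 4, 5, 6, 8, 9, 7]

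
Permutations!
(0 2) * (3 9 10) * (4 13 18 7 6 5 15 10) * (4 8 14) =(0 2)(3 9 8 14 4 13 18 7 6 5 15 10) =[2, 1, 0, 9, 13, 15, 5, 6, 14, 8, 3, 11, 12, 18, 4, 10, 16, 17, 7]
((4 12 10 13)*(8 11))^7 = (4 13 10 12)(8 11)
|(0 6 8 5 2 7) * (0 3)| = |(0 6 8 5 2 7 3)| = 7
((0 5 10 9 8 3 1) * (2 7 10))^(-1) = ((0 5 2 7 10 9 8 3 1))^(-1) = (0 1 3 8 9 10 7 2 5)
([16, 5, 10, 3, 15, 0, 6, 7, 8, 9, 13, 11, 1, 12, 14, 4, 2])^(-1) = [5, 12, 16, 3, 15, 1, 6, 7, 8, 9, 2, 11, 13, 10, 14, 4, 0]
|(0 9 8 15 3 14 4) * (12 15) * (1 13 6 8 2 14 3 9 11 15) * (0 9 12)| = |(0 11 15 12 1 13 6 8)(2 14 4 9)| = 8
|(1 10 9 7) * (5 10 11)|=6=|(1 11 5 10 9 7)|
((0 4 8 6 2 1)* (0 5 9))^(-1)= ((0 4 8 6 2 1 5 9))^(-1)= (0 9 5 1 2 6 8 4)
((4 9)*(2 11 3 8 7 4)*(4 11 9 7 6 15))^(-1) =(2 9)(3 11 7 4 15 6 8) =((2 9)(3 8 6 15 4 7 11))^(-1)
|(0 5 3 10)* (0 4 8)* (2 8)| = 7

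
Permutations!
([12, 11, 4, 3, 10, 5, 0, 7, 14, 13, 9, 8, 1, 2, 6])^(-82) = [1, 8, 9, 3, 13, 5, 12, 7, 6, 4, 2, 14, 11, 10, 0]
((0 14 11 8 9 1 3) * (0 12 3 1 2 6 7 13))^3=(0 8 6)(2 13 11)(3 12)(7 14 9)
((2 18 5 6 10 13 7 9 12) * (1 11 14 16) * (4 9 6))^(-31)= (1 11 14 16)(2 12 9 4 5 18)(6 10 13 7)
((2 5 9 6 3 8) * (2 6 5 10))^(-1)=(2 10)(3 6 8)(5 9)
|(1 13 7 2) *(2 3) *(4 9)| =10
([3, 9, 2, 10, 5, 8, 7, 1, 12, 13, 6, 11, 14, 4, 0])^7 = (0 13 3 4 10 5 6 8 7 12 1 14 9)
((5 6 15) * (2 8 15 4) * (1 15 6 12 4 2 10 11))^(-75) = ((1 15 5 12 4 10 11)(2 8 6))^(-75) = (1 5 4 11 15 12 10)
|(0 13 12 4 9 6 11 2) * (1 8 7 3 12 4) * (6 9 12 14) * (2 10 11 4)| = 24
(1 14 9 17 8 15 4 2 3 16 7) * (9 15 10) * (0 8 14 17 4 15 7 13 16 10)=(0 8)(1 17 14 7)(2 3 10 9 4)(13 16)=[8, 17, 3, 10, 2, 5, 6, 1, 0, 4, 9, 11, 12, 16, 7, 15, 13, 14]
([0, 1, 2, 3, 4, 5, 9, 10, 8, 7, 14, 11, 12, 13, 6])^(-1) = (6 14 10 7 9)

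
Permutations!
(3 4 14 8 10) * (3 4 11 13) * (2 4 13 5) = [0, 1, 4, 11, 14, 2, 6, 7, 10, 9, 13, 5, 12, 3, 8] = (2 4 14 8 10 13 3 11 5)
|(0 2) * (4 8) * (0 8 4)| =|(0 2 8)| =3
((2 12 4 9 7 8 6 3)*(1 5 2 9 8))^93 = (1 12 6 7 2 8 9 5 4 3)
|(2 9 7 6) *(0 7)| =|(0 7 6 2 9)| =5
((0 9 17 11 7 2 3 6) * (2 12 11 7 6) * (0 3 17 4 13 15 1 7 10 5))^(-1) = ((0 9 4 13 15 1 7 12 11 6 3 2 17 10 5))^(-1) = (0 5 10 17 2 3 6 11 12 7 1 15 13 4 9)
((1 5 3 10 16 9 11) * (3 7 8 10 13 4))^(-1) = (1 11 9 16 10 8 7 5)(3 4 13)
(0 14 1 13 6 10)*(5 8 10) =(0 14 1 13 6 5 8 10) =[14, 13, 2, 3, 4, 8, 5, 7, 10, 9, 0, 11, 12, 6, 1]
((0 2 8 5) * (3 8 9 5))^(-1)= (0 5 9 2)(3 8)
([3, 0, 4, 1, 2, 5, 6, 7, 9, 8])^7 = (0 3 1)(2 4)(8 9)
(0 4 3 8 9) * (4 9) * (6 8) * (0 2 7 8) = (0 9 2 7 8 4 3 6) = [9, 1, 7, 6, 3, 5, 0, 8, 4, 2]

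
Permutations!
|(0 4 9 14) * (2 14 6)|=6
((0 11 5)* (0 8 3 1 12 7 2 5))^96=(1 8 2 12 3 5 7)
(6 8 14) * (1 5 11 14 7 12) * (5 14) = (1 14 6 8 7 12)(5 11) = [0, 14, 2, 3, 4, 11, 8, 12, 7, 9, 10, 5, 1, 13, 6]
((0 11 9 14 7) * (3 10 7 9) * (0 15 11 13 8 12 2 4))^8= (0 8 2)(3 15 10 11 7)(4 13 12)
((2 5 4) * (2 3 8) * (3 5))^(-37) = (2 8 3)(4 5)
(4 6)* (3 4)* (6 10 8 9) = (3 4 10 8 9 6) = [0, 1, 2, 4, 10, 5, 3, 7, 9, 6, 8]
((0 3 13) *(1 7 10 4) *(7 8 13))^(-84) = ((0 3 7 10 4 1 8 13))^(-84) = (0 4)(1 3)(7 8)(10 13)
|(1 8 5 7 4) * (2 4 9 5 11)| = 15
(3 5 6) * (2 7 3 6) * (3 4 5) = (2 7 4 5) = [0, 1, 7, 3, 5, 2, 6, 4]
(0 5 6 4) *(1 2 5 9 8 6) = [9, 2, 5, 3, 0, 1, 4, 7, 6, 8] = (0 9 8 6 4)(1 2 5)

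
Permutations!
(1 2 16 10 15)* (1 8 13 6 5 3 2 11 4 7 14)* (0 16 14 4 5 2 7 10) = (0 16)(1 11 5 3 7 4 10 15 8 13 6 2 14) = [16, 11, 14, 7, 10, 3, 2, 4, 13, 9, 15, 5, 12, 6, 1, 8, 0]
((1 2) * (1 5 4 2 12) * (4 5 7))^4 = (12)(2 7 4)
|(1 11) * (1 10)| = 3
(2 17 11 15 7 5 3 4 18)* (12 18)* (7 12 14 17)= (2 7 5 3 4 14 17 11 15 12 18)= [0, 1, 7, 4, 14, 3, 6, 5, 8, 9, 10, 15, 18, 13, 17, 12, 16, 11, 2]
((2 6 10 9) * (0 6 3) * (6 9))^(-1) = (0 3 2 9)(6 10)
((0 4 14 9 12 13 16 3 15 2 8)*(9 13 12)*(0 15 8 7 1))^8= (0 2 3 14 1 15 16 4 7 8 13)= ((0 4 14 13 16 3 8 15 2 7 1))^8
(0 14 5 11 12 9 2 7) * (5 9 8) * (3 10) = (0 14 9 2 7)(3 10)(5 11 12 8) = [14, 1, 7, 10, 4, 11, 6, 0, 5, 2, 3, 12, 8, 13, 9]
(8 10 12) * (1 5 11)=(1 5 11)(8 10 12)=[0, 5, 2, 3, 4, 11, 6, 7, 10, 9, 12, 1, 8]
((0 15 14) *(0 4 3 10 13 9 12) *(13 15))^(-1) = ((0 13 9 12)(3 10 15 14 4))^(-1) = (0 12 9 13)(3 4 14 15 10)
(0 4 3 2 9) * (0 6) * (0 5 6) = (0 4 3 2 9)(5 6) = [4, 1, 9, 2, 3, 6, 5, 7, 8, 0]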